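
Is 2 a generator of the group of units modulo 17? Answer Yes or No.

φ(17) = 17 − 1 = 16 = 2^4.
An element g generates (Z/17Z)^× iff g^(16/q) ≢ 1 (mod 17) for each prime q ∈ {2}.
2^8 ≡ 1 (mod 17)  [q = 2: ≡ 1 ✗]
2^8 ≡ 1 shows ord(2) | 8, strictly less than φ(17); not a primitive root.

No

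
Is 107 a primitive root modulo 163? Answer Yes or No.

φ(163) = 163 − 1 = 162 = 2 · 3^4.
Test 107^(162/q) mod 163 for each prime factor q of 162:
107^81 ≡ 162 (mod 163)  [q = 2: ≢ 1 ✓]
107^54 ≡ 104 (mod 163)  [q = 3: ≢ 1 ✓]
All checks pass, so 107 has order 162 and is a primitive root modulo 163.

Yes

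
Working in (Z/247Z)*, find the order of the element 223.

36

Since 223 ∈ (Z/247Z)^×, its order divides φ(247) = φ(13·19) = (13−1)·(19−1) = 12·18 = 216 = 2^3 · 3^3.
Divisors of 216: 1, 2, 3, 4, 6, 8, 9, 12, 18, 24, 27, 36, 54, 72, 108, 216.
Compute 223^d (mod 247) for the divisors d until we hit 1:
223^1 ≡ 223
223^2 ≡ 82
223^3 ≡ 8
223^4 ≡ 55
223^6 ≡ 64
223^8 ≡ 61
223^9 ≡ 18
223^12 ≡ 144
223^18 ≡ 77
223^24 ≡ 235
223^27 ≡ 151
223^36 ≡ 1
Therefore the multiplicative order of 223 modulo 247 is 36.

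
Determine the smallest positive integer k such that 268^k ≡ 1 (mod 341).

15

The order of 268 must divide φ(341) = φ(11·31) = (11−1)·(31−1) = 10·30 = 300 = 2^2 · 3 · 5^2.
Divisors of 300: 1, 2, 3, 4, 5, 6, 10, 12, 15, 20, 25, 30, 50, 60, 75, 100, 150, 300.
Test each divisor d:
268^1 ≡ 268 (mod 341)
268^2 ≡ 214 (mod 341)
268^3 ≡ 64 (mod 341)
268^4 ≡ 102 (mod 341)
268^5 ≡ 56 (mod 341)
268^6 ≡ 4 (mod 341)
268^10 ≡ 67 (mod 341)
268^12 ≡ 16 (mod 341)
268^15 ≡ 1 (mod 341) ✓
Hence ord(268) = 15.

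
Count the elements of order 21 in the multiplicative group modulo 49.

φ(49) = φ(7^2) = 7·(7−1) = 42 = 2 · 3 · 7.
Since (Z/49Z)^× is cyclic of order 42, the number of elements of order d is φ(d) when d | 42 and 0 otherwise.
21 = 3 · 7 divides 42, and φ(21) = 12.

12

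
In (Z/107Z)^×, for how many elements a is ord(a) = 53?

52

φ(107) = 107 − 1 = 106 = 2 · 53.
(Z/107Z)^× is cyclic (|G| = 106); a cyclic group of order m has exactly φ(d) elements of each order d | m, and none otherwise.
53 | 106, and φ(53) = 53 − 1 = 52.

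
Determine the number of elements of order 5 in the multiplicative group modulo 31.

φ(31) = 31 − 1 = 30 = 2 · 3 · 5.
(Z/31Z)^× is cyclic (|G| = 30); a cyclic group of order m has exactly φ(d) elements of each order d | m, and none otherwise.
5 | 30, and φ(5) = 5 − 1 = 4.

4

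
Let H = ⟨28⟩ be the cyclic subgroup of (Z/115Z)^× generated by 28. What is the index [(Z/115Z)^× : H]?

2

ord(28) | φ(115) = φ(5·23) = (5−1)·(23−1) = 4·22 = 88 = 2^3 · 11.
Divisors of 88: 1, 2, 4, 8, 11, 22, 44, 88.
Compute 28^d (mod 115) for the divisors d until we hit 1:
28^1 ≡ 28
28^2 ≡ 94
28^4 ≡ 96
28^8 ≡ 16
28^11 ≡ 22
28^22 ≡ 24
28^44 ≡ 1
Thus |⟨28⟩| = ord(28) = 44.
[(Z/115Z)^× : ⟨28⟩] = 88/44 = 2.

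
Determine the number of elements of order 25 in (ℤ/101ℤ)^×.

φ(101) = 101 − 1 = 100 = 2^2 · 5^2.
(Z/101Z)^× is cyclic (|G| = 100); a cyclic group of order m has exactly φ(d) elements of each order d | m, and none otherwise.
25 = 5^2 divides 100, and φ(25) = 20.

20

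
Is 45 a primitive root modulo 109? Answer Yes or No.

φ(109) = 109 − 1 = 108 = 2^2 · 3^3.
An element g generates (Z/109Z)^× iff g^(108/q) ≢ 1 (mod 109) for each prime q ∈ {2, 3}.
45^54 ≡ 1 (mod 109)  [q = 2: ≡ 1 ✗]
45^36 ≡ 1 (mod 109)  [q = 3: ≡ 1 ✗]
Since 45^54 ≡ 1, the order of 45 divides 54 < 108, so 45 is not a primitive root.

No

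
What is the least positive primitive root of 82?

7

φ(82) = φ(2)·φ(41) = 1·40 = 40 = 2^3 · 5.
Test candidates g = 2, 3, … against the prime factors q ∈ {2, 5} of φ(82): g is a generator iff g^(40/q) ≢ 1 for every such q.
g = 2: gcd(2, 82) = 2 > 1, not a unit — skip.
g = 3: 3^20 ≡ 81; 3^8 ≡ 1 — hits 1, so not a primitive root.
g = 4: gcd(4, 82) = 2 > 1, not a unit — skip.
g = 5: 5^20 ≡ 1 — hits 1, so not a primitive root.
g = 6: gcd(6, 82) = 2 > 1, not a unit — skip.
g = 7: 7^20 ≡ 81; 7^8 ≡ 37 — none is 1, so 7 is a primitive root.
So 7 is the smallest generator of (Z/82Z)^×.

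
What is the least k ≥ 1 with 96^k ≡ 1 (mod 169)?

52

By Lagrange's theorem, ord_169(96) divides φ(169) = φ(13^2) = 13·(13−1) = 156 = 2^2 · 3 · 13.
Divisors of 156: 1, 2, 3, 4, 6, 12, 13, 26, 39, 52, 78, 156.
Check 96^d mod 169 for each divisor in increasing order:
96^1 ≡ 96 (mod 169)
96^2 ≡ 90 (mod 169)
96^3 ≡ 21 (mod 169)
96^4 ≡ 157 (mod 169)
96^6 ≡ 103 (mod 169)
96^12 ≡ 131 (mod 169)
96^13 ≡ 70 (mod 169)
96^26 ≡ 168 (mod 169)
96^39 ≡ 99 (mod 169)
96^52 ≡ 1 (mod 169) ✓
Hence ord(96) = 52.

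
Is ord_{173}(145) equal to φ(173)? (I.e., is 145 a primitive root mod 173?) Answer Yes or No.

φ(173) = 173 − 1 = 172 = 2^2 · 43.
Test 145^(172/q) mod 173 for each prime factor q of 172:
145^86 ≡ 172 (mod 173)  [q = 2: ≢ 1 ✓]
145^4 ≡ 160 (mod 173)  [q = 43: ≢ 1 ✓]
None equal 1, so ord_173(145) = 172: 145 is a primitive root.

Yes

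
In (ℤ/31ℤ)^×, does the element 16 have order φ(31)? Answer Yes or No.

No

φ(31) = 31 − 1 = 30 = 2 · 3 · 5.
It suffices to check that the order of 16 is not a proper divisor of 30: compute 16^(30/q) for q ∈ {2, 3, 5}.
16^15 ≡ 1 (mod 31)  [q = 2: ≡ 1 ✗]
16^10 ≡ 1 (mod 31)  [q = 3: ≡ 1 ✗]
16^6 ≡ 16 (mod 31)  [q = 5: ≢ 1 ✓]
16^15 ≡ 1 shows ord(16) | 15, strictly less than φ(31); not a primitive root.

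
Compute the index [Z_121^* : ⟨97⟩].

2

By Lagrange's theorem, ord_121(97) divides φ(121) = φ(11^2) = 11·(11−1) = 110 = 2 · 5 · 11.
Divisors of 110: 1, 2, 5, 10, 11, 22, 55, 110.
Evaluate successive powers at the divisors of 110:
97^1 ≡ 97 (mod 121)
97^2 ≡ 92 (mod 121)
97^5 ≡ 23 (mod 121)
97^10 ≡ 45 (mod 121)
97^11 ≡ 9 (mod 121)
97^22 ≡ 81 (mod 121)
97^55 ≡ 1 (mod 121) ✓
The order of 97 is 55, so the subgroup it generates has 55 elements.
[(Z/121Z)^× : ⟨97⟩] = 110/55 = 2.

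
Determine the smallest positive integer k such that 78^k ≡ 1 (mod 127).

ord(78) | φ(127) = 127 − 1 = 126 = 2 · 3^2 · 7.
Divisors of 126: 1, 2, 3, 6, 7, 9, 14, 18, 21, 42, 63, 126.
Test each divisor d:
78^1 ≡ 78
78^2 ≡ 115
78^3 ≡ 80
78^6 ≡ 50
78^7 ≡ 90
78^9 ≡ 63
78^14 ≡ 99
78^18 ≡ 32
78^21 ≡ 20
78^42 ≡ 19
78^63 ≡ 126
78^126 ≡ 1
Therefore the multiplicative order of 78 modulo 127 is 126.

126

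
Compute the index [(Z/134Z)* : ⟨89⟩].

Since 89 ∈ (Z/134Z)^×, its order divides φ(134) = φ(2)·φ(67) = 1·66 = 66 = 2 · 3 · 11.
Divisors of 66: 1, 2, 3, 6, 11, 22, 33, 66.
Check 89^d mod 134 for each divisor in increasing order:
89^1 ≡ 89 (mod 134)
89^2 ≡ 15 (mod 134)
89^3 ≡ 129 (mod 134)
89^6 ≡ 25 (mod 134)
89^11 ≡ 1 (mod 134) ✓
The order of 89 is 11, so the subgroup it generates has 11 elements.
[(Z/134Z)^× : ⟨89⟩] = 66/11 = 6.

6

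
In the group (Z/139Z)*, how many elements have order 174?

0

φ(139) = 139 − 1 = 138 = 2 · 3 · 23.
(Z/139Z)^× is cyclic (|G| = 138); a cyclic group of order m has exactly φ(d) elements of each order d | m, and none otherwise.
Here 138 is not a multiple of 174, so there are no elements of order 174.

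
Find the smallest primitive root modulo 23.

φ(23) = 23 − 1 = 22 = 2 · 11.
Test candidates g = 2, 3, … against the prime factors q ∈ {2, 11} of φ(23): g is a generator iff g^(22/q) ≢ 1 for every such q.
g = 2: 2^11 ≡ 1 — hits 1, so not a primitive root.
g = 3: 3^11 ≡ 1 — hits 1, so not a primitive root.
g = 4: 4^11 ≡ 1 — hits 1, so not a primitive root.
g = 5: 5^11 ≡ 22; 5^2 ≡ 2 — none is 1, so 5 is a primitive root.
The smallest primitive root modulo 23 is 5.

5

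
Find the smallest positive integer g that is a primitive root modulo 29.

2

φ(29) = 29 − 1 = 28 = 2^2 · 7.
Test candidates g = 2, 3, … against the prime factors q ∈ {2, 7} of φ(29): g is a generator iff g^(28/q) ≢ 1 for every such q.
g = 2: 2^14 ≡ 28; 2^4 ≡ 16 — none is 1, so 2 is a primitive root.
Hence the least primitive root of 29 is 2.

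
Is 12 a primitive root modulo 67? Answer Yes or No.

Yes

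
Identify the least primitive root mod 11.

φ(11) = 11 − 1 = 10 = 2 · 5.
g is a primitive root iff g^(10/q) ≢ 1 (mod 11) for each prime q ∈ {2, 5}.
g = 2: 2^5 ≡ 10; 2^2 ≡ 4 — none is 1, so 2 is a primitive root.
The smallest primitive root modulo 11 is 2.

2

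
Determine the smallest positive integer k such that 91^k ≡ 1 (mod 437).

18

Since 91 ∈ (Z/437Z)^×, its order divides φ(437) = φ(19·23) = (19−1)·(23−1) = 18·22 = 396 = 2^2 · 3^2 · 11.
Divisors of 396: 1, 2, 3, 4, 6, 9, 11, 12, 18, 22, 33, 36, 44, 66, 99, 132, 198, 396.
Check 91^d mod 437 for each divisor in increasing order:
91^1 ≡ 91 (mod 437)
91^2 ≡ 415 (mod 437)
91^3 ≡ 183 (mod 437)
91^4 ≡ 47 (mod 437)
91^6 ≡ 277 (mod 437)
91^9 ≡ 436 (mod 437)
91^11 ≡ 22 (mod 437)
91^12 ≡ 254 (mod 437)
91^18 ≡ 1 (mod 437) ✓
Hence ord(91) = 18.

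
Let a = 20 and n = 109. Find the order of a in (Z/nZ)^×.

54

Since 20 ∈ (Z/109Z)^×, its order divides φ(109) = 109 − 1 = 108 = 2^2 · 3^3.
Divisors of 108: 1, 2, 3, 4, 6, 9, 12, 18, 27, 36, 54, 108.
Evaluate successive powers at the divisors of 108:
20^1 ≡ 20 (mod 109)
20^2 ≡ 73 (mod 109)
20^3 ≡ 43 (mod 109)
20^4 ≡ 97 (mod 109)
20^6 ≡ 105 (mod 109)
20^9 ≡ 46 (mod 109)
20^12 ≡ 16 (mod 109)
20^18 ≡ 45 (mod 109)
20^27 ≡ 108 (mod 109)
20^36 ≡ 63 (mod 109)
20^54 ≡ 1 (mod 109) ✓
Hence ord(20) = 54.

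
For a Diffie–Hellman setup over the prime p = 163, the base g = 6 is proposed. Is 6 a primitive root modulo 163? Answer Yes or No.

φ(163) = 163 − 1 = 162 = 2 · 3^4.
It suffices to check that the order of 6 is not a proper divisor of 162: compute 6^(162/q) for q ∈ {2, 3}.
6^81 ≡ 1 (mod 163)  [q = 2: ≡ 1 ✗]
6^54 ≡ 1 (mod 163)  [q = 3: ≡ 1 ✗]
Since 6^81 ≡ 1, the order of 6 divides 81 < 162, so 6 is not a primitive root.

No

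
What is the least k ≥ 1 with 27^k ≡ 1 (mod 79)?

Since 27 ∈ (Z/79Z)^×, its order divides φ(79) = 79 − 1 = 78 = 2 · 3 · 13.
Divisors of 78: 1, 2, 3, 6, 13, 26, 39, 78.
Check 27^d mod 79 for each divisor in increasing order:
27^1 ≡ 27 (mod 79)
27^2 ≡ 18 (mod 79)
27^3 ≡ 12 (mod 79)
27^6 ≡ 65 (mod 79)
27^13 ≡ 78 (mod 79)
27^26 ≡ 1 (mod 79) ✓
Hence ord(27) = 26.

26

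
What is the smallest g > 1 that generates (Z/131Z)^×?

2

φ(131) = 131 − 1 = 130 = 2 · 5 · 13.
Test candidates g = 2, 3, … against the prime factors q ∈ {2, 5, 13} of φ(131): g is a generator iff g^(130/q) ≢ 1 for every such q.
g = 2: 2^65 ≡ 130; 2^26 ≡ 53; 2^10 ≡ 107 — none is 1, so 2 is a primitive root.
The smallest primitive root modulo 131 is 2.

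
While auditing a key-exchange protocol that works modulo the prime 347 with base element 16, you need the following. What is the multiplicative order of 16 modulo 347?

173

Since 16 ∈ (Z/347Z)^×, its order divides φ(347) = 347 − 1 = 346 = 2 · 173.
Divisors of 346: 1, 2, 173, 346.
Compute 16^d (mod 347) for the divisors d until we hit 1:
16^1 ≡ 16 (mod 347)
16^2 ≡ 256 (mod 347)
16^173 ≡ 1 (mod 347) ✓
Therefore the multiplicative order of 16 modulo 347 is 173.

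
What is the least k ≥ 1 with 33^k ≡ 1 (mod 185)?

36

The order of 33 must divide φ(185) = φ(5·37) = (5−1)·(37−1) = 4·36 = 144 = 2^4 · 3^2.
Divisors of 144: 1, 2, 3, 4, 6, 8, 9, 12, 16, 18, 24, 36, 48, 72, 144.
Compute 33^d (mod 185) for the divisors d until we hit 1:
33^1 ≡ 33
33^2 ≡ 164
33^3 ≡ 47
33^4 ≡ 71
33^6 ≡ 174
33^8 ≡ 46
33^9 ≡ 38
33^12 ≡ 121
33^16 ≡ 81
33^18 ≡ 149
33^24 ≡ 26
33^36 ≡ 1
Therefore the multiplicative order of 33 modulo 185 is 36.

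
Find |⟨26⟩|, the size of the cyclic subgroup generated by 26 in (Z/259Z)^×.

6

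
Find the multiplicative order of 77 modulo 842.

30

Since 77 ∈ (Z/842Z)^×, its order divides φ(842) = φ(2)·φ(421) = 1·420 = 420 = 2^2 · 3 · 5 · 7.
Divisors of 420: 1, 2, 3, 4, 5, 6, 7, 10, 12, 14, 15, 20, 21, 28, 30, 35, 42, 60, 70, 84, 105, 140, 210, 420.
Evaluate successive powers at the divisors of 420:
77^1 ≡ 77
77^2 ≡ 35
77^3 ≡ 169
77^4 ≡ 383
77^5 ≡ 21
77^6 ≡ 775
77^7 ≡ 735
77^10 ≡ 441
77^12 ≡ 279
77^14 ≡ 503
77^15 ≡ 841
77^20 ≡ 821
77^21 ≡ 67
77^28 ≡ 409
77^30 ≡ 1
Hence ord(77) = 30.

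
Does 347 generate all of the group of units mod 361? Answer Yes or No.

No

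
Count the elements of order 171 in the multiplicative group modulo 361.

108

φ(361) = φ(19^2) = 19·(19−1) = 342 = 2 · 3^2 · 19.
Since (Z/361Z)^× is cyclic of order 342, the number of elements of order d is φ(d) when d | 342 and 0 otherwise.
171 = 3^2 · 19 divides 342, and φ(171) = 108.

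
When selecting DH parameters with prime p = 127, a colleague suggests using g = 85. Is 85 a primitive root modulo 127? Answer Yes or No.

φ(127) = 127 − 1 = 126 = 2 · 3^2 · 7.
85 is a primitive root mod 127 iff 85^(φ(127)/q) ≢ 1 for every prime q | φ(127), i.e. q ∈ {2, 3, 7}.
85^63 ≡ 126 (mod 127)  [q = 2: ≢ 1 ✓]
85^42 ≡ 19 (mod 127)  [q = 3: ≢ 1 ✓]
85^18 ≡ 32 (mod 127)  [q = 7: ≢ 1 ✓]
None equal 1, so ord_127(85) = 126: 85 is a primitive root.

Yes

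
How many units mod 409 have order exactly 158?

0

φ(409) = 409 − 1 = 408 = 2^3 · 3 · 17.
Since (Z/409Z)^× is cyclic of order 408, the number of elements of order d is φ(d) when d | 408 and 0 otherwise.
158 does not divide 408, so no element of (Z/409Z)^× has order 158.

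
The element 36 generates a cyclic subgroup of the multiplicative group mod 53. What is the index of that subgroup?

4

The order of 36 must divide φ(53) = 53 − 1 = 52 = 2^2 · 13.
Divisors of 52: 1, 2, 4, 13, 26, 52.
Test each divisor d:
36^1 ≡ 36 (mod 53)
36^2 ≡ 24 (mod 53)
36^4 ≡ 46 (mod 53)
36^13 ≡ 1 (mod 53) ✓
Thus |⟨36⟩| = ord(36) = 13.
The index is φ(53) / ord(36) = 52 / 13 = 4.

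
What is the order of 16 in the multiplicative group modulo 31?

The order of 16 must divide φ(31) = 31 − 1 = 30 = 2 · 3 · 5.
Divisors of 30: 1, 2, 3, 5, 6, 10, 15, 30.
Compute 16^d (mod 31) for the divisors d until we hit 1:
16^1 ≡ 16
16^2 ≡ 8
16^3 ≡ 4
16^5 ≡ 1
Hence ord(16) = 5.

5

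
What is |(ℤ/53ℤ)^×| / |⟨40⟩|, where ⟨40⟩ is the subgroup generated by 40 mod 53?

By Lagrange's theorem, ord_53(40) divides φ(53) = 53 − 1 = 52 = 2^2 · 13.
Divisors of 52: 1, 2, 4, 13, 26, 52.
Compute 40^d (mod 53) for the divisors d until we hit 1:
40^1 ≡ 40 (mod 53)
40^2 ≡ 10 (mod 53)
40^4 ≡ 47 (mod 53)
40^13 ≡ 52 (mod 53)
40^26 ≡ 1 (mod 53) ✓
So ord_53(40) = 26, hence |⟨40⟩| = 26.
The index is φ(53) / ord(40) = 52 / 26 = 2.

2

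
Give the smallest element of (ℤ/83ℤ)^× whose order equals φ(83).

2

φ(83) = 83 − 1 = 82 = 2 · 41.
g is a primitive root iff g^(82/q) ≢ 1 (mod 83) for each prime q ∈ {2, 41}.
g = 2: 2^41 ≡ 82; 2^2 ≡ 4 — none is 1, so 2 is a primitive root.
The smallest primitive root modulo 83 is 2.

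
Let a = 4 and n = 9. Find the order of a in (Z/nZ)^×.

By Lagrange's theorem, ord_9(4) divides φ(9) = φ(3^2) = 3·(3−1) = 6 = 2 · 3.
Divisors of 6: 1, 2, 3, 6.
Test each divisor d:
4^1 ≡ 4 (mod 9)
4^2 ≡ 7 (mod 9)
4^3 ≡ 1 (mod 9) ✓
Therefore the multiplicative order of 4 modulo 9 is 3.

3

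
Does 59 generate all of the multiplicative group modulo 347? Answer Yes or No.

No

φ(347) = 347 − 1 = 346 = 2 · 173.
An element g generates (Z/347Z)^× iff g^(346/q) ≢ 1 (mod 347) for each prime q ∈ {2, 173}.
59^173 ≡ 1 (mod 347)  [q = 2: ≡ 1 ✗]
59^2 ≡ 11 (mod 347)  [q = 173: ≢ 1 ✓]
The check at q = 2 fails, so 59 generates a proper subgroup.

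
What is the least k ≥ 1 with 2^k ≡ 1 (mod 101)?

100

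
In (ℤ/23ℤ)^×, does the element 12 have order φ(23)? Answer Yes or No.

φ(23) = 23 − 1 = 22 = 2 · 11.
12 is a primitive root mod 23 iff 12^(φ(23)/q) ≢ 1 for every prime q | φ(23), i.e. q ∈ {2, 11}.
12^11 ≡ 1 (mod 23)  [q = 2: ≡ 1 ✗]
12^2 ≡ 6 (mod 23)  [q = 11: ≢ 1 ✓]
The check at q = 2 fails, so 12 generates a proper subgroup.

No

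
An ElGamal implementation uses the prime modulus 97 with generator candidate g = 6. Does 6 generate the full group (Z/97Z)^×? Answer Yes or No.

φ(97) = 97 − 1 = 96 = 2^5 · 3.
Test 6^(96/q) mod 97 for each prime factor q of 96:
6^48 ≡ 1 (mod 97)  [q = 2: ≡ 1 ✗]
6^32 ≡ 61 (mod 97)  [q = 3: ≢ 1 ✓]
The check at q = 2 fails, so 6 generates a proper subgroup.

No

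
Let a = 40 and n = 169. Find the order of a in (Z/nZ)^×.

13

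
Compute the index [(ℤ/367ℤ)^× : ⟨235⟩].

ord(235) | φ(367) = 367 − 1 = 366 = 2 · 3 · 61.
Divisors of 366: 1, 2, 3, 6, 61, 122, 183, 366.
Compute 235^d (mod 367) for the divisors d until we hit 1:
235^1 ≡ 235 (mod 367)
235^2 ≡ 175 (mod 367)
235^3 ≡ 21 (mod 367)
235^6 ≡ 74 (mod 367)
235^61 ≡ 366 (mod 367)
235^122 ≡ 1 (mod 367) ✓
So ord_367(235) = 122, hence |⟨235⟩| = 122.
The index is φ(367) / ord(235) = 366 / 122 = 3.

3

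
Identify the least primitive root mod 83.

2

φ(83) = 83 − 1 = 82 = 2 · 41.
g is a primitive root iff g^(82/q) ≢ 1 (mod 83) for each prime q ∈ {2, 41}.
g = 2: 2^41 ≡ 82; 2^2 ≡ 4 — none is 1, so 2 is a primitive root.
So 2 is the smallest generator of (Z/83Z)^×.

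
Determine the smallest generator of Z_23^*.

5

φ(23) = 23 − 1 = 22 = 2 · 11.
g is a primitive root iff g^(22/q) ≢ 1 (mod 23) for each prime q ∈ {2, 11}.
g = 2: 2^11 ≡ 1 — hits 1, so not a primitive root.
g = 3: 3^11 ≡ 1 — hits 1, so not a primitive root.
g = 4: 4^11 ≡ 1 — hits 1, so not a primitive root.
g = 5: 5^11 ≡ 22; 5^2 ≡ 2 — none is 1, so 5 is a primitive root.
Hence the least primitive root of 23 is 5.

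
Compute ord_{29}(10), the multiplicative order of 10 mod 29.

28

The order of 10 must divide φ(29) = 29 − 1 = 28 = 2^2 · 7.
Divisors of 28: 1, 2, 4, 7, 14, 28.
Test each divisor d:
10^1 ≡ 10 (mod 29)
10^2 ≡ 13 (mod 29)
10^4 ≡ 24 (mod 29)
10^7 ≡ 17 (mod 29)
10^14 ≡ 28 (mod 29)
10^28 ≡ 1 (mod 29) ✓
So ord_29(10) = 28.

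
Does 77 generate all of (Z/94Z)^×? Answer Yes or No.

Yes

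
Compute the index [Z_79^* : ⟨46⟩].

6

By Lagrange's theorem, ord_79(46) divides φ(79) = 79 − 1 = 78 = 2 · 3 · 13.
Divisors of 78: 1, 2, 3, 6, 13, 26, 39, 78.
Test each divisor d:
46^1 ≡ 46
46^2 ≡ 62
46^3 ≡ 8
46^6 ≡ 64
46^13 ≡ 1
Thus |⟨46⟩| = ord(46) = 13.
[(Z/79Z)^× : ⟨46⟩] = 78/13 = 6.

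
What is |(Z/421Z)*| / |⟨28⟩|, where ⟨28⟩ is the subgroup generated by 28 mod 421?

Since 28 ∈ (Z/421Z)^×, its order divides φ(421) = 421 − 1 = 420 = 2^2 · 3 · 5 · 7.
Divisors of 420: 1, 2, 3, 4, 5, 6, 7, 10, 12, 14, 15, 20, 21, 28, 30, 35, 42, 60, 70, 84, 105, 140, 210, 420.
Evaluate successive powers at the divisors of 420:
28^1 ≡ 28 (mod 421)
28^2 ≡ 363 (mod 421)
28^3 ≡ 60 (mod 421)
28^4 ≡ 417 (mod 421)
28^5 ≡ 309 (mod 421)
28^6 ≡ 232 (mod 421)
28^7 ≡ 181 (mod 421)
28^10 ≡ 335 (mod 421)
28^12 ≡ 357 (mod 421)
28^14 ≡ 344 (mod 421)
28^15 ≡ 370 (mod 421)
28^20 ≡ 239 (mod 421)
28^21 ≡ 377 (mod 421)
28^28 ≡ 35 (mod 421)
28^30 ≡ 75 (mod 421)
28^35 ≡ 20 (mod 421)
28^42 ≡ 252 (mod 421)
28^60 ≡ 152 (mod 421)
28^70 ≡ 400 (mod 421)
28^84 ≡ 354 (mod 421)
28^105 ≡ 1 (mod 421) ✓
The order of 28 is 105, so the subgroup it generates has 105 elements.
The index is φ(421) / ord(28) = 420 / 105 = 4.

4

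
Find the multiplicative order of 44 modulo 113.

8

The order of 44 must divide φ(113) = 113 − 1 = 112 = 2^4 · 7.
Divisors of 112: 1, 2, 4, 7, 8, 14, 16, 28, 56, 112.
Test each divisor d:
44^1 ≡ 44 (mod 113)
44^2 ≡ 15 (mod 113)
44^4 ≡ 112 (mod 113)
44^7 ≡ 18 (mod 113)
44^8 ≡ 1 (mod 113) ✓
The smallest such exponent is 8, so the order of 44 is 8.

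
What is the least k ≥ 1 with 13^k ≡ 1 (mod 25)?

20

The order of 13 must divide φ(25) = φ(5^2) = 5·(5−1) = 20 = 2^2 · 5.
Divisors of 20: 1, 2, 4, 5, 10, 20.
Test each divisor d:
13^1 ≡ 13 (mod 25)
13^2 ≡ 19 (mod 25)
13^4 ≡ 11 (mod 25)
13^5 ≡ 18 (mod 25)
13^10 ≡ 24 (mod 25)
13^20 ≡ 1 (mod 25) ✓
Therefore the multiplicative order of 13 modulo 25 is 20.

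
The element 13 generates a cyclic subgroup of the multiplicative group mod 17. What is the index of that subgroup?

ord(13) | φ(17) = 17 − 1 = 16 = 2^4.
Divisors of 16: 1, 2, 4, 8, 16.
Test each divisor d:
13^1 ≡ 13 (mod 17)
13^2 ≡ 16 (mod 17)
13^4 ≡ 1 (mod 17) ✓
So ord_17(13) = 4, hence |⟨13⟩| = 4.
The index is φ(17) / ord(13) = 16 / 4 = 4.

4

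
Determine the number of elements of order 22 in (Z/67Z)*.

φ(67) = 67 − 1 = 66 = 2 · 3 · 11.
(Z/67Z)^× is cyclic (|G| = 66); a cyclic group of order m has exactly φ(d) elements of each order d | m, and none otherwise.
22 = 2 · 11 divides 66, and φ(22) = 10.

10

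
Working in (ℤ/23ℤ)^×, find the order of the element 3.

Since 3 ∈ (Z/23Z)^×, its order divides φ(23) = 23 − 1 = 22 = 2 · 11.
Divisors of 22: 1, 2, 11, 22.
Compute 3^d (mod 23) for the divisors d until we hit 1:
3^1 ≡ 3
3^2 ≡ 9
3^11 ≡ 1
So ord_23(3) = 11.

11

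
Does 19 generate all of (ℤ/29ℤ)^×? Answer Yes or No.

Yes

φ(29) = 29 − 1 = 28 = 2^2 · 7.
It suffices to check that the order of 19 is not a proper divisor of 28: compute 19^(28/q) for q ∈ {2, 7}.
19^14 ≡ 28 (mod 29)  [q = 2: ≢ 1 ✓]
19^4 ≡ 24 (mod 29)  [q = 7: ≢ 1 ✓]
Every test exponent gives a nontrivial residue, hence 19 generates the full group.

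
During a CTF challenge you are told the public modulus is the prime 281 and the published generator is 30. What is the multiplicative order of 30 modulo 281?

280

By Lagrange's theorem, ord_281(30) divides φ(281) = 281 − 1 = 280 = 2^3 · 5 · 7.
Divisors of 280: 1, 2, 4, 5, 7, 8, 10, 14, 20, 28, 35, 40, 56, 70, 140, 280.
Evaluate successive powers at the divisors of 280:
30^1 ≡ 30 (mod 281)
30^2 ≡ 57 (mod 281)
30^4 ≡ 158 (mod 281)
30^5 ≡ 244 (mod 281)
30^7 ≡ 139 (mod 281)
30^8 ≡ 236 (mod 281)
30^10 ≡ 245 (mod 281)
30^14 ≡ 213 (mod 281)
30^20 ≡ 172 (mod 281)
30^28 ≡ 128 (mod 281)
30^35 ≡ 89 (mod 281)
30^40 ≡ 79 (mod 281)
30^56 ≡ 86 (mod 281)
30^70 ≡ 53 (mod 281)
30^140 ≡ 280 (mod 281)
30^280 ≡ 1 (mod 281) ✓
Therefore the multiplicative order of 30 modulo 281 is 280.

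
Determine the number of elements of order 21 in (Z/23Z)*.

φ(23) = 23 − 1 = 22 = 2 · 11.
In a cyclic group of order 22, there are φ(d) elements of order d for each divisor d of 22, and zero for non-divisors.
21 does not divide 22, so no element of (Z/23Z)^× has order 21.

0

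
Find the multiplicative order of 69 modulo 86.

42

Since 69 ∈ (Z/86Z)^×, its order divides φ(86) = φ(2)·φ(43) = 1·42 = 42 = 2 · 3 · 7.
Divisors of 42: 1, 2, 3, 6, 7, 14, 21, 42.
Evaluate successive powers at the divisors of 42:
69^1 ≡ 69
69^2 ≡ 31
69^3 ≡ 75
69^6 ≡ 35
69^7 ≡ 7
69^14 ≡ 49
69^21 ≡ 85
69^42 ≡ 1
Therefore the multiplicative order of 69 modulo 86 is 42.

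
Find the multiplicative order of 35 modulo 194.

3

Since 35 ∈ (Z/194Z)^×, its order divides φ(194) = φ(2)·φ(97) = 1·96 = 96 = 2^5 · 3.
Divisors of 96: 1, 2, 3, 4, 6, 8, 12, 16, 24, 32, 48, 96.
Test each divisor d:
35^1 ≡ 35 (mod 194)
35^2 ≡ 61 (mod 194)
35^3 ≡ 1 (mod 194) ✓
Hence ord(35) = 3.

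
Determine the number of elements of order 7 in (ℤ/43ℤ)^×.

φ(43) = 43 − 1 = 42 = 2 · 3 · 7.
In a cyclic group of order 42, there are φ(d) elements of order d for each divisor d of 42, and zero for non-divisors.
7 | 42, and φ(7) = 7 − 1 = 6.

6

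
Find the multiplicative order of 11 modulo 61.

4

By Lagrange's theorem, ord_61(11) divides φ(61) = 61 − 1 = 60 = 2^2 · 3 · 5.
Divisors of 60: 1, 2, 3, 4, 5, 6, 10, 12, 15, 20, 30, 60.
Compute 11^d (mod 61) for the divisors d until we hit 1:
11^1 ≡ 11 (mod 61)
11^2 ≡ 60 (mod 61)
11^3 ≡ 50 (mod 61)
11^4 ≡ 1 (mod 61) ✓
Hence ord(11) = 4.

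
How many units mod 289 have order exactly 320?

0

φ(289) = φ(17^2) = 17·(17−1) = 272 = 2^4 · 17.
Since (Z/289Z)^× is cyclic of order 272, the number of elements of order d is φ(d) when d | 272 and 0 otherwise.
320 does not divide 272, so no element of (Z/289Z)^× has order 320.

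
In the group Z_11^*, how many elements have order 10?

4

φ(11) = 11 − 1 = 10 = 2 · 5.
In a cyclic group of order 10, there are φ(d) elements of order d for each divisor d of 10, and zero for non-divisors.
10 = 2 · 5 divides 10, and φ(10) = 4.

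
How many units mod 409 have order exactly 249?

φ(409) = 409 − 1 = 408 = 2^3 · 3 · 17.
In a cyclic group of order 408, there are φ(d) elements of order d for each divisor d of 408, and zero for non-divisors.
Here 408 is not a multiple of 249, so there are no elements of order 249.

0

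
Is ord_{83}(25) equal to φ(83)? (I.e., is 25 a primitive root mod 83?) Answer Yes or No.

φ(83) = 83 − 1 = 82 = 2 · 41.
An element g generates (Z/83Z)^× iff g^(82/q) ≢ 1 (mod 83) for each prime q ∈ {2, 41}.
25^41 ≡ 1 (mod 83)  [q = 2: ≡ 1 ✗]
25^2 ≡ 44 (mod 83)  [q = 41: ≢ 1 ✓]
The check at q = 2 fails, so 25 generates a proper subgroup.

No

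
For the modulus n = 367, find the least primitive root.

φ(367) = 367 − 1 = 366 = 2 · 3 · 61.
g is a primitive root iff g^(366/q) ≢ 1 (mod 367) for each prime q ∈ {2, 3, 61}.
g = 2: 2^183 ≡ 1 — hits 1, so not a primitive root.
g = 3: 3^183 ≡ 366; 3^122 ≡ 1 — hits 1, so not a primitive root.
g = 4: 4^183 ≡ 1 — hits 1, so not a primitive root.
g = 5: 5^183 ≡ 366; 5^122 ≡ 1 — hits 1, so not a primitive root.
g = 6: 6^183 ≡ 366; 6^122 ≡ 283; 6^6 ≡ 47 — none is 1, so 6 is a primitive root.
So 6 is the smallest generator of (Z/367Z)^×.

6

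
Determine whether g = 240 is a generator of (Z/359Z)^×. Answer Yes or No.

No

φ(359) = 359 − 1 = 358 = 2 · 179.
Test 240^(358/q) mod 359 for each prime factor q of 358:
240^179 ≡ 1 (mod 359)  [q = 2: ≡ 1 ✗]
240^2 ≡ 160 (mod 359)  [q = 179: ≢ 1 ✓]
Since 240^179 ≡ 1, the order of 240 divides 179 < 358, so 240 is not a primitive root.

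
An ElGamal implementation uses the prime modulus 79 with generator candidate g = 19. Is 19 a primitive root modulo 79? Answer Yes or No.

No

φ(79) = 79 − 1 = 78 = 2 · 3 · 13.
It suffices to check that the order of 19 is not a proper divisor of 78: compute 19^(78/q) for q ∈ {2, 3, 13}.
19^39 ≡ 1 (mod 79)  [q = 2: ≡ 1 ✗]
19^26 ≡ 55 (mod 79)  [q = 3: ≢ 1 ✓]
19^6 ≡ 38 (mod 79)  [q = 13: ≢ 1 ✓]
19^39 ≡ 1 shows ord(19) | 39, strictly less than φ(79); not a primitive root.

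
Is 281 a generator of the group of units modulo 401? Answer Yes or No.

φ(401) = 401 − 1 = 400 = 2^4 · 5^2.
Test 281^(400/q) mod 401 for each prime factor q of 400:
281^200 ≡ 400 (mod 401)  [q = 2: ≢ 1 ✓]
281^80 ≡ 372 (mod 401)  [q = 5: ≢ 1 ✓]
Every test exponent gives a nontrivial residue, hence 281 generates the full group.

Yes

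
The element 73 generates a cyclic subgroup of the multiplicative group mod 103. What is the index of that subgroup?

3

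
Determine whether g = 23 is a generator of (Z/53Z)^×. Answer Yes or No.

φ(53) = 53 − 1 = 52 = 2^2 · 13.
Test 23^(52/q) mod 53 for each prime factor q of 52:
23^26 ≡ 52 (mod 53)  [q = 2: ≢ 1 ✓]
23^4 ≡ 1 (mod 53)  [q = 13: ≡ 1 ✗]
Since 23^4 ≡ 1, the order of 23 divides 4 < 52, so 23 is not a primitive root.

No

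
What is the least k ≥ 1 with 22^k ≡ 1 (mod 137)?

34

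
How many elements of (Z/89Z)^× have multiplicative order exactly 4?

2

φ(89) = 89 − 1 = 88 = 2^3 · 11.
Since (Z/89Z)^× is cyclic of order 88, the number of elements of order d is φ(d) when d | 88 and 0 otherwise.
4 = 2^2 divides 88, and φ(4) = 2.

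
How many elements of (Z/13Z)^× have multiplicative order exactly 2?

φ(13) = 13 − 1 = 12 = 2^2 · 3.
Since (Z/13Z)^× is cyclic of order 12, the number of elements of order d is φ(d) when d | 12 and 0 otherwise.
2 | 12, and φ(2) = 2 − 1 = 1.

1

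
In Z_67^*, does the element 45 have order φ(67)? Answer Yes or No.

No

φ(67) = 67 − 1 = 66 = 2 · 3 · 11.
It suffices to check that the order of 45 is not a proper divisor of 66: compute 45^(66/q) for q ∈ {2, 3, 11}.
45^33 ≡ 66 (mod 67)  [q = 2: ≢ 1 ✓]
45^22 ≡ 1 (mod 67)  [q = 3: ≡ 1 ✗]
45^6 ≡ 25 (mod 67)  [q = 11: ≢ 1 ✓]
The check at q = 3 fails, so 45 generates a proper subgroup.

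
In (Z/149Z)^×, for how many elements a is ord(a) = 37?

φ(149) = 149 − 1 = 148 = 2^2 · 37.
Since (Z/149Z)^× is cyclic of order 148, the number of elements of order d is φ(d) when d | 148 and 0 otherwise.
37 | 148, and φ(37) = 37 − 1 = 36.

36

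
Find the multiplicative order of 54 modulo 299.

132

By Lagrange's theorem, ord_299(54) divides φ(299) = φ(13·23) = (13−1)·(23−1) = 12·22 = 264 = 2^3 · 3 · 11.
Divisors of 264: 1, 2, 3, 4, 6, 8, 11, 12, 22, 24, 33, 44, 66, 88, 132, 264.
Check 54^d mod 299 for each divisor in increasing order:
54^1 ≡ 54
54^2 ≡ 225
54^3 ≡ 190
54^4 ≡ 94
54^6 ≡ 220
54^8 ≡ 165
54^11 ≡ 254
54^12 ≡ 261
54^22 ≡ 231
54^24 ≡ 248
54^33 ≡ 70
54^44 ≡ 139
54^66 ≡ 116
54^88 ≡ 185
54^132 ≡ 1
The smallest such exponent is 132, so the order of 54 is 132.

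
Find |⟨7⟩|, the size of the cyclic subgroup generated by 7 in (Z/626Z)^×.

ord(7) | φ(626) = φ(2)·φ(313) = 1·312 = 312 = 2^3 · 3 · 13.
Divisors of 312: 1, 2, 3, 4, 6, 8, 12, 13, 24, 26, 39, 52, 78, 104, 156, 312.
Compute 7^d (mod 626) for the divisors d until we hit 1:
7^1 ≡ 7
7^2 ≡ 49
7^3 ≡ 343
7^4 ≡ 523
7^6 ≡ 587
7^8 ≡ 593
7^12 ≡ 269
7^13 ≡ 5
7^24 ≡ 371
7^26 ≡ 25
7^39 ≡ 125
7^52 ≡ 625
7^78 ≡ 601
7^104 ≡ 1
Hence ord(7) = 104.

104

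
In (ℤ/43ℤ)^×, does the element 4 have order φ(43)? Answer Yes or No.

No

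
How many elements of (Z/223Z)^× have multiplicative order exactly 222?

φ(223) = 223 − 1 = 222 = 2 · 3 · 37.
In a cyclic group of order 222, there are φ(d) elements of order d for each divisor d of 222, and zero for non-divisors.
222 = 2 · 3 · 37 divides 222, and φ(222) = 72.

72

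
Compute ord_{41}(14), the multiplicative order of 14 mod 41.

By Lagrange's theorem, ord_41(14) divides φ(41) = 41 − 1 = 40 = 2^3 · 5.
Divisors of 40: 1, 2, 4, 5, 8, 10, 20, 40.
Check 14^d mod 41 for each divisor in increasing order:
14^1 ≡ 14
14^2 ≡ 32
14^4 ≡ 40
14^5 ≡ 27
14^8 ≡ 1
So ord_41(14) = 8.

8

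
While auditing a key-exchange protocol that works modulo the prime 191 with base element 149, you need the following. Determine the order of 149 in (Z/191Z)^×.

95

ord(149) | φ(191) = 191 − 1 = 190 = 2 · 5 · 19.
Divisors of 190: 1, 2, 5, 10, 19, 38, 95, 190.
Check 149^d mod 191 for each divisor in increasing order:
149^1 ≡ 149 (mod 191)
149^2 ≡ 45 (mod 191)
149^5 ≡ 136 (mod 191)
149^10 ≡ 160 (mod 191)
149^19 ≡ 109 (mod 191)
149^38 ≡ 39 (mod 191)
149^95 ≡ 1 (mod 191) ✓
So ord_191(149) = 95.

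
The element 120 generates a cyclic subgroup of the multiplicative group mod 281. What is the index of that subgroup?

1

ord(120) | φ(281) = 281 − 1 = 280 = 2^3 · 5 · 7.
Divisors of 280: 1, 2, 4, 5, 7, 8, 10, 14, 20, 28, 35, 40, 56, 70, 140, 280.
Test each divisor d:
120^1 ≡ 120
120^2 ≡ 69
120^4 ≡ 265
120^5 ≡ 47
120^7 ≡ 152
120^8 ≡ 256
120^10 ≡ 242
120^14 ≡ 62
120^20 ≡ 116
120^28 ≡ 191
120^35 ≡ 89
120^40 ≡ 249
120^56 ≡ 232
120^70 ≡ 53
120^140 ≡ 280
120^280 ≡ 1
Thus |⟨120⟩| = ord(120) = 280.
The index is φ(281) / ord(120) = 280 / 280 = 1.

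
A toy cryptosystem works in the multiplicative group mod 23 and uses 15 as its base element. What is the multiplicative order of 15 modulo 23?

The order of 15 must divide φ(23) = 23 − 1 = 22 = 2 · 11.
Divisors of 22: 1, 2, 11, 22.
Check 15^d mod 23 for each divisor in increasing order:
15^1 ≡ 15 (mod 23)
15^2 ≡ 18 (mod 23)
15^11 ≡ 22 (mod 23)
15^22 ≡ 1 (mod 23) ✓
Hence ord(15) = 22.

22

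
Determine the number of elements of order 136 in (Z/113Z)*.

0

φ(113) = 113 − 1 = 112 = 2^4 · 7.
Since (Z/113Z)^× is cyclic of order 112, the number of elements of order d is φ(d) when d | 112 and 0 otherwise.
136 does not divide 112, so no element of (Z/113Z)^× has order 136.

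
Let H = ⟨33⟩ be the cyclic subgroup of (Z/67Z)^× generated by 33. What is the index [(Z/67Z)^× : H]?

ord(33) | φ(67) = 67 − 1 = 66 = 2 · 3 · 11.
Divisors of 66: 1, 2, 3, 6, 11, 22, 33, 66.
Compute 33^d (mod 67) for the divisors d until we hit 1:
33^1 ≡ 33 (mod 67)
33^2 ≡ 17 (mod 67)
33^3 ≡ 25 (mod 67)
33^6 ≡ 22 (mod 67)
33^11 ≡ 37 (mod 67)
33^22 ≡ 29 (mod 67)
33^33 ≡ 1 (mod 67) ✓
Thus |⟨33⟩| = ord(33) = 33.
Index = |(Z/67Z)^×| / |⟨33⟩| = 66 / 33 = 2.

2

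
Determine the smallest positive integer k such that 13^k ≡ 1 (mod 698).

348

ord(13) | φ(698) = φ(2)·φ(349) = 1·348 = 348 = 2^2 · 3 · 29.
Divisors of 348: 1, 2, 3, 4, 6, 12, 29, 58, 87, 116, 174, 348.
Test each divisor d:
13^1 ≡ 13
13^2 ≡ 169
13^3 ≡ 103
13^4 ≡ 641
13^6 ≡ 139
13^12 ≡ 475
13^29 ≡ 325
13^58 ≡ 227
13^87 ≡ 485
13^116 ≡ 575
13^174 ≡ 697
13^348 ≡ 1
So ord_698(13) = 348.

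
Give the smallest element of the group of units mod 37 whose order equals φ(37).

2

φ(37) = 37 − 1 = 36 = 2^2 · 3^2.
g is a primitive root iff g^(36/q) ≢ 1 (mod 37) for each prime q ∈ {2, 3}.
g = 2: 2^18 ≡ 36; 2^12 ≡ 26 — none is 1, so 2 is a primitive root.
Hence the least primitive root of 37 is 2.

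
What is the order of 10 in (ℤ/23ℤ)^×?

22

ord(10) | φ(23) = 23 − 1 = 22 = 2 · 11.
Divisors of 22: 1, 2, 11, 22.
Check 10^d mod 23 for each divisor in increasing order:
10^1 ≡ 10 (mod 23)
10^2 ≡ 8 (mod 23)
10^11 ≡ 22 (mod 23)
10^22 ≡ 1 (mod 23) ✓
The smallest such exponent is 22, so the order of 10 is 22.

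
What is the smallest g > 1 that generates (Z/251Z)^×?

φ(251) = 251 − 1 = 250 = 2 · 5^3.
Test candidates g = 2, 3, … against the prime factors q ∈ {2, 5} of φ(251): g is a generator iff g^(250/q) ≢ 1 for every such q.
g = 2: 2^125 ≡ 250; 2^50 ≡ 1 — hits 1, so not a primitive root.
g = 3: 3^125 ≡ 1 — hits 1, so not a primitive root.
g = 4: 4^125 ≡ 1 — hits 1, so not a primitive root.
g = 5: 5^125 ≡ 1 — hits 1, so not a primitive root.
g = 6: 6^125 ≡ 250; 6^50 ≡ 219 — none is 1, so 6 is a primitive root.
The smallest primitive root modulo 251 is 6.

6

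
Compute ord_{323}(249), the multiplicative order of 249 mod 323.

ord(249) | φ(323) = φ(17·19) = (17−1)·(19−1) = 16·18 = 288 = 2^5 · 3^2.
Divisors of 288: 1, 2, 3, 4, 6, 8, 9, 12, 16, 18, 24, 32, 36, 48, 72, 96, 144, 288.
Check 249^d mod 323 for each divisor in increasing order:
249^1 ≡ 249 (mod 323)
249^2 ≡ 308 (mod 323)
249^3 ≡ 141 (mod 323)
249^4 ≡ 225 (mod 323)
249^6 ≡ 178 (mod 323)
249^8 ≡ 237 (mod 323)
249^9 ≡ 227 (mod 323)
249^12 ≡ 30 (mod 323)
249^16 ≡ 290 (mod 323)
249^18 ≡ 172 (mod 323)
249^24 ≡ 254 (mod 323)
249^32 ≡ 120 (mod 323)
249^36 ≡ 191 (mod 323)
249^48 ≡ 239 (mod 323)
249^72 ≡ 305 (mod 323)
249^96 ≡ 273 (mod 323)
249^144 ≡ 1 (mod 323) ✓
The smallest such exponent is 144, so the order of 249 is 144.

144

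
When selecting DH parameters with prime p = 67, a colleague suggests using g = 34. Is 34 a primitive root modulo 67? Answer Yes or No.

φ(67) = 67 − 1 = 66 = 2 · 3 · 11.
Test 34^(66/q) mod 67 for each prime factor q of 66:
34^33 ≡ 66 (mod 67)  [q = 2: ≢ 1 ✓]
34^22 ≡ 29 (mod 67)  [q = 3: ≢ 1 ✓]
34^6 ≡ 22 (mod 67)  [q = 11: ≢ 1 ✓]
All checks pass, so 34 has order 66 and is a primitive root modulo 67.

Yes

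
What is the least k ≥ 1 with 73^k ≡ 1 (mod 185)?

4

ord(73) | φ(185) = φ(5·37) = (5−1)·(37−1) = 4·36 = 144 = 2^4 · 3^2.
Divisors of 144: 1, 2, 3, 4, 6, 8, 9, 12, 16, 18, 24, 36, 48, 72, 144.
Evaluate successive powers at the divisors of 144:
73^1 ≡ 73 (mod 185)
73^2 ≡ 149 (mod 185)
73^3 ≡ 147 (mod 185)
73^4 ≡ 1 (mod 185) ✓
Hence ord(73) = 4.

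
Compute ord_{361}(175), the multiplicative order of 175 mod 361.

ord(175) | φ(361) = φ(19^2) = 19·(19−1) = 342 = 2 · 3^2 · 19.
Divisors of 342: 1, 2, 3, 6, 9, 18, 19, 38, 57, 114, 171, 342.
Check 175^d mod 361 for each divisor in increasing order:
175^1 ≡ 175 (mod 361)
175^2 ≡ 301 (mod 361)
175^3 ≡ 330 (mod 361)
175^6 ≡ 239 (mod 361)
175^9 ≡ 172 (mod 361)
175^18 ≡ 343 (mod 361)
175^19 ≡ 99 (mod 361)
175^38 ≡ 54 (mod 361)
175^57 ≡ 292 (mod 361)
175^114 ≡ 68 (mod 361)
175^171 ≡ 1 (mod 361) ✓
So ord_361(175) = 171.

171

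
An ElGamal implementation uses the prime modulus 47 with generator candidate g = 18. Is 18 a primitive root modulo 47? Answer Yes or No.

φ(47) = 47 − 1 = 46 = 2 · 23.
Test 18^(46/q) mod 47 for each prime factor q of 46:
18^23 ≡ 1 (mod 47)  [q = 2: ≡ 1 ✗]
18^2 ≡ 42 (mod 47)  [q = 23: ≢ 1 ✓]
18^23 ≡ 1 shows ord(18) | 23, strictly less than φ(47); not a primitive root.

No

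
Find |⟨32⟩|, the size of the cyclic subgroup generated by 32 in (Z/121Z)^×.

22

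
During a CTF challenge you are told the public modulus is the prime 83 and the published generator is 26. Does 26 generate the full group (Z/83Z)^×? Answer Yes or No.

φ(83) = 83 − 1 = 82 = 2 · 41.
It suffices to check that the order of 26 is not a proper divisor of 82: compute 26^(82/q) for q ∈ {2, 41}.
26^41 ≡ 1 (mod 83)  [q = 2: ≡ 1 ✗]
26^2 ≡ 12 (mod 83)  [q = 41: ≢ 1 ✓]
Since 26^41 ≡ 1, the order of 26 divides 41 < 82, so 26 is not a primitive root.

No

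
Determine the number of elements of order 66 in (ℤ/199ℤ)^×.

φ(199) = 199 − 1 = 198 = 2 · 3^2 · 11.
Since (Z/199Z)^× is cyclic of order 198, the number of elements of order d is φ(d) when d | 198 and 0 otherwise.
66 = 2 · 3 · 11 divides 198, and φ(66) = 20.

20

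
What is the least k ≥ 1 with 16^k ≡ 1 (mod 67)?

33

ord(16) | φ(67) = 67 − 1 = 66 = 2 · 3 · 11.
Divisors of 66: 1, 2, 3, 6, 11, 22, 33, 66.
Check 16^d mod 67 for each divisor in increasing order:
16^1 ≡ 16 (mod 67)
16^2 ≡ 55 (mod 67)
16^3 ≡ 9 (mod 67)
16^6 ≡ 14 (mod 67)
16^11 ≡ 29 (mod 67)
16^22 ≡ 37 (mod 67)
16^33 ≡ 1 (mod 67) ✓
Therefore the multiplicative order of 16 modulo 67 is 33.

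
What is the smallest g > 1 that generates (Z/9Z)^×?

2

φ(9) = φ(3^2) = 3·(3−1) = 6 = 2 · 3.
g is a primitive root iff g^(6/q) ≢ 1 (mod 9) for each prime q ∈ {2, 3}.
g = 2: 2^3 ≡ 8; 2^2 ≡ 4 — none is 1, so 2 is a primitive root.
Hence the least primitive root of 9 is 2.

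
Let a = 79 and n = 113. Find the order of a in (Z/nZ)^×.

112

The order of 79 must divide φ(113) = 113 − 1 = 112 = 2^4 · 7.
Divisors of 112: 1, 2, 4, 7, 8, 14, 16, 28, 56, 112.
Evaluate successive powers at the divisors of 112:
79^1 ≡ 79
79^2 ≡ 26
79^4 ≡ 111
79^7 ≡ 73
79^8 ≡ 4
79^14 ≡ 18
79^16 ≡ 16
79^28 ≡ 98
79^56 ≡ 112
79^112 ≡ 1
So ord_113(79) = 112.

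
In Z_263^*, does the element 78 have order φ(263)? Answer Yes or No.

No

φ(263) = 263 − 1 = 262 = 2 · 131.
Test 78^(262/q) mod 263 for each prime factor q of 262:
78^131 ≡ 1 (mod 263)  [q = 2: ≡ 1 ✗]
78^2 ≡ 35 (mod 263)  [q = 131: ≢ 1 ✓]
The check at q = 2 fails, so 78 generates a proper subgroup.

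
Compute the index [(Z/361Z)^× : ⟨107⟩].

3

Since 107 ∈ (Z/361Z)^×, its order divides φ(361) = φ(19^2) = 19·(19−1) = 342 = 2 · 3^2 · 19.
Divisors of 342: 1, 2, 3, 6, 9, 18, 19, 38, 57, 114, 171, 342.
Compute 107^d (mod 361) for the divisors d until we hit 1:
107^1 ≡ 107 (mod 361)
107^2 ≡ 258 (mod 361)
107^3 ≡ 170 (mod 361)
107^6 ≡ 20 (mod 361)
107^9 ≡ 151 (mod 361)
107^18 ≡ 58 (mod 361)
107^19 ≡ 69 (mod 361)
107^38 ≡ 68 (mod 361)
107^57 ≡ 360 (mod 361)
107^114 ≡ 1 (mod 361) ✓
Thus |⟨107⟩| = ord(107) = 114.
Index = |(Z/361Z)^×| / |⟨107⟩| = 342 / 114 = 3.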